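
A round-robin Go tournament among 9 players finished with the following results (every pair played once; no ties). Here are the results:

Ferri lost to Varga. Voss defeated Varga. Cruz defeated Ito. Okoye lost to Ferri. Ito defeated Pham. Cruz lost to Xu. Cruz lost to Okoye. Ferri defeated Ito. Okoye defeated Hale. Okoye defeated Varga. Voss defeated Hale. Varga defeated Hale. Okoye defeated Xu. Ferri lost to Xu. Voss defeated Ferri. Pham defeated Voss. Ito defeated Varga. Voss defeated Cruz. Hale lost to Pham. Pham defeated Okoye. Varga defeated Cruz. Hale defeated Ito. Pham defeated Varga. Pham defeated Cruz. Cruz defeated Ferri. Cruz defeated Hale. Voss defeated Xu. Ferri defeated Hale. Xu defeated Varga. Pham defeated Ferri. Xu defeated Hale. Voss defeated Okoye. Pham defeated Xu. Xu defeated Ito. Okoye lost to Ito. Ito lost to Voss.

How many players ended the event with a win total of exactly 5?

Win totals: Okoye 4, Xu 5, Cruz 3, Ito 3, Ferri 3, Hale 1, Varga 3, Voss 7, Pham 7.
Exactly 5: Xu — 1 player.

1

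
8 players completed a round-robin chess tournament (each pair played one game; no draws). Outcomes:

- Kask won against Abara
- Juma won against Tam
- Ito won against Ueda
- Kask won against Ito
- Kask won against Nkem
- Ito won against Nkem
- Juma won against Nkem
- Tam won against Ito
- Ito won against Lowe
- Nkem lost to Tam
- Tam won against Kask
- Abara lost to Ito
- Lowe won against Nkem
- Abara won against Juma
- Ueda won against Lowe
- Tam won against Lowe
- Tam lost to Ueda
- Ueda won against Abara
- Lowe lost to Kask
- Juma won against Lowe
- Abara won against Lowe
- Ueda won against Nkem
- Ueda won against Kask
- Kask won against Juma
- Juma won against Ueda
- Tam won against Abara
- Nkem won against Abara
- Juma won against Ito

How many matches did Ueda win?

Ueda's results: beat Abara, Kask, Lowe, Nkem, Tam; lost to Ito, Juma.
That is 5 wins.

5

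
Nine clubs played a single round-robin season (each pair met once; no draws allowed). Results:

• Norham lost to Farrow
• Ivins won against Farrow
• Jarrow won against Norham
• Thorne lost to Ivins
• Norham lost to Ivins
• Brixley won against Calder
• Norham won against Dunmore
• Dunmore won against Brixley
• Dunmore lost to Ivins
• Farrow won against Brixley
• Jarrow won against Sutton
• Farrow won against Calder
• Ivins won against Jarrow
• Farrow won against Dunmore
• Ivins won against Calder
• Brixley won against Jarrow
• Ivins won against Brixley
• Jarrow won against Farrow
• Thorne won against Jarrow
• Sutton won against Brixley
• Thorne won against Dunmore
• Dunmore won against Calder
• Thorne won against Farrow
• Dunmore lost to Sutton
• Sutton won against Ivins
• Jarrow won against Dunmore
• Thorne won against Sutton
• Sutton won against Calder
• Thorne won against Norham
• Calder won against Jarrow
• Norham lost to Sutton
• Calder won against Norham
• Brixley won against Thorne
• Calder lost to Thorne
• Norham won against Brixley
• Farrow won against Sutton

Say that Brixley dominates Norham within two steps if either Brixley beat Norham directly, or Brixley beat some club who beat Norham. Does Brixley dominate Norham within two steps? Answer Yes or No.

Brixley did not beat Norham directly.
Brixley beat Thorne, Jarrow, Calder. Of those, Thorne beat Norham.

Yes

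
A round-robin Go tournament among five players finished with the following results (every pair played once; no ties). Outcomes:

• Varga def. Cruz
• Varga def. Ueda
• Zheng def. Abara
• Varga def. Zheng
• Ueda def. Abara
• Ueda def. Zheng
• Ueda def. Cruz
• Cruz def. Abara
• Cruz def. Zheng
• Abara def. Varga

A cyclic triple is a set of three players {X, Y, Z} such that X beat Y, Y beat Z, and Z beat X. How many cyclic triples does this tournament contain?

Of the C(5,3) = 10 triples, the cyclic ones are: {Ueda, Varga, Abara}; {Zheng, Varga, Abara}; {Cruz, Varga, Abara}.
That is 3.

3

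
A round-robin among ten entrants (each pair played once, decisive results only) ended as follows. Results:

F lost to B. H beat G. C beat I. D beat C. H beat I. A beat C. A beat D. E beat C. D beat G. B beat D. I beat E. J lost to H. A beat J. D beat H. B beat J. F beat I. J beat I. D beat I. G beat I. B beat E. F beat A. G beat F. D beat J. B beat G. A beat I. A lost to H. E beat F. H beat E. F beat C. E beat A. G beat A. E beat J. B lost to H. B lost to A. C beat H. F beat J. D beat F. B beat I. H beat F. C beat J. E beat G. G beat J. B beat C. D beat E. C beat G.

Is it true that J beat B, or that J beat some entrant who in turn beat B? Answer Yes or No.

No

J did not beat B directly.
J beat I, but each of them lost to B. No two-step path.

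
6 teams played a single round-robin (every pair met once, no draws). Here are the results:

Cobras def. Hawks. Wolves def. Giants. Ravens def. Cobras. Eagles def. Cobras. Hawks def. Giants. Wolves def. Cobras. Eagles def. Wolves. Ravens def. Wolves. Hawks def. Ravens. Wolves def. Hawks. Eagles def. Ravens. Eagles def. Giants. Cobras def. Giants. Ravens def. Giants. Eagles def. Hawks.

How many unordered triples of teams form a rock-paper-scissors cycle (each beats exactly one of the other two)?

2

Of the C(6,3) = 20 triples, the cyclic ones are: {Cobras, Hawks, Ravens}; {Hawks, Wolves, Ravens}.
That is 2.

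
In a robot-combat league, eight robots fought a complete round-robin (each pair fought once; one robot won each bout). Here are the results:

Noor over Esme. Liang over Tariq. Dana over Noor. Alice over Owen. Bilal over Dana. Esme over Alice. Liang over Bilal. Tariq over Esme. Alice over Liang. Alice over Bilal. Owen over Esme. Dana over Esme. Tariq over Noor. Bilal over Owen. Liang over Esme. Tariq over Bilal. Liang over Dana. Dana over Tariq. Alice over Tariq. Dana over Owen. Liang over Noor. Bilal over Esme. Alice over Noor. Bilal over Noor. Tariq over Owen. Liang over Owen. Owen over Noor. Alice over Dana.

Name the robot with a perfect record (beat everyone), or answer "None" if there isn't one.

Highest win total is Liang with 6 (out of 7 possible).
Liang lost to Alice, so no robot went undefeated.

None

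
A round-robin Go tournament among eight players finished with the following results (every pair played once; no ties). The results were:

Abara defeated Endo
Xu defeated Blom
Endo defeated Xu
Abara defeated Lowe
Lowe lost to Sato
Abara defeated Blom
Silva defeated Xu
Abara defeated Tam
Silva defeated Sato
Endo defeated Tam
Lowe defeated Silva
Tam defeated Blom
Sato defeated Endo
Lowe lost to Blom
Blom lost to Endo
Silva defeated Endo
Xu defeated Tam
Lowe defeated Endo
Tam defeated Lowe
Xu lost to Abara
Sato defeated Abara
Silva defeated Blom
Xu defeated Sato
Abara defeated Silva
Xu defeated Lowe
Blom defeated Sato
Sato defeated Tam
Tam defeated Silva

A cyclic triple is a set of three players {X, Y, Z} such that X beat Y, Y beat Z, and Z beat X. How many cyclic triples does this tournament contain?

15

Win totals: Silva 4, Tam 3, Abara 6, Sato 4, Blom 2, Xu 4, Endo 3, Lowe 2.
A player with w wins dominates both others in C(w,2) triples; summing gives 6 + 3 + 15 + 6 + 1 + 6 + 3 + 1 = 41 transitive triples.
Total triples C(8,3) = 56, so cyclic triples = 56 − 41 = 15.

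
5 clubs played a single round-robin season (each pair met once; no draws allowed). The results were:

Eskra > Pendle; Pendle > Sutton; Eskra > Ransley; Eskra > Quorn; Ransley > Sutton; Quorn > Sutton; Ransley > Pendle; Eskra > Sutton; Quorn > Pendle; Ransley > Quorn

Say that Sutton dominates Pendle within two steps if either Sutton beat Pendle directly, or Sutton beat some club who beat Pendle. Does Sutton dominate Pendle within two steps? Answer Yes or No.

No

Sutton did not beat Pendle directly.
Sutton beat no one, so there is no intermediate club.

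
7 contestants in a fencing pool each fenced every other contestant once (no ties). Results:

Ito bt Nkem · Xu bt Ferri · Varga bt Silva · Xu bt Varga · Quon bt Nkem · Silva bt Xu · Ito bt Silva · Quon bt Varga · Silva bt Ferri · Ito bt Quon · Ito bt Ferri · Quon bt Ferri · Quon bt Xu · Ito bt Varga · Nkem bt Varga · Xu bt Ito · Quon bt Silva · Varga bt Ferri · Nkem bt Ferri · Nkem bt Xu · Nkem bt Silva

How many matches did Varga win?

Varga's results: beat Silva, Ferri; lost to Quon, Ito, Xu, Nkem.
That is 2 wins.

2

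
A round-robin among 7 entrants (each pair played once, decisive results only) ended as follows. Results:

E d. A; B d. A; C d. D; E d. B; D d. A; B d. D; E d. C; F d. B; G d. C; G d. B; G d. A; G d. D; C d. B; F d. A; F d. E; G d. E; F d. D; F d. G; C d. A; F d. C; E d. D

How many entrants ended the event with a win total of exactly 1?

Win totals: A 0, B 2, C 3, D 1, E 4, F 6, G 5.
Exactly 1: D — 1 entrant.

1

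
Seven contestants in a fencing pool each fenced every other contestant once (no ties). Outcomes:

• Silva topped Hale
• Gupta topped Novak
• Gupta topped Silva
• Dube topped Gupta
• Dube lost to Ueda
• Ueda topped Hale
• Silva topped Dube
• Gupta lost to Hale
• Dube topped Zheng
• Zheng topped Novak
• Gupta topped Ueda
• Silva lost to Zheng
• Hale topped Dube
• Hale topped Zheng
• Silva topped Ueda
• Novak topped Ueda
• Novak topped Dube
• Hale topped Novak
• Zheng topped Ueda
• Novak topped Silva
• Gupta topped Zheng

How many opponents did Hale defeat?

4

Hale's results: beat Novak, Zheng, Dube, Gupta; lost to Ueda, Silva.
That is 4 wins.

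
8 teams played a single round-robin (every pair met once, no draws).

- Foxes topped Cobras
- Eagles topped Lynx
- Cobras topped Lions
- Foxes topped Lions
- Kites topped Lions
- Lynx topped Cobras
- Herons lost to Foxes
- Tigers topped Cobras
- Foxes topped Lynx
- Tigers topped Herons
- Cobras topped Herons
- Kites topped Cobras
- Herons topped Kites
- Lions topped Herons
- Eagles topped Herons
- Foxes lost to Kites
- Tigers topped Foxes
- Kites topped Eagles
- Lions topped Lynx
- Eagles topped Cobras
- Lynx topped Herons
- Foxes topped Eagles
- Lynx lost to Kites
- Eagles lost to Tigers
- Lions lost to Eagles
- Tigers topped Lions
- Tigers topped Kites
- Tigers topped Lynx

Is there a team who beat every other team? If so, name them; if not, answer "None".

Tigers

Tigers has 7 wins out of 7 opponents — a perfect record.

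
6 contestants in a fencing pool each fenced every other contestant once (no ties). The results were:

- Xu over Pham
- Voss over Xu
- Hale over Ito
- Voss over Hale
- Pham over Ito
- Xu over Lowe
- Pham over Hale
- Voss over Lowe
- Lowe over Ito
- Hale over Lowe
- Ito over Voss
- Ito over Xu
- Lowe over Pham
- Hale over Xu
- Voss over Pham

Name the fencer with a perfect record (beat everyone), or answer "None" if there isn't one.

None

Highest win total is Voss with 4 (out of 5 possible).
Voss lost to Ito, so no fencer went undefeated.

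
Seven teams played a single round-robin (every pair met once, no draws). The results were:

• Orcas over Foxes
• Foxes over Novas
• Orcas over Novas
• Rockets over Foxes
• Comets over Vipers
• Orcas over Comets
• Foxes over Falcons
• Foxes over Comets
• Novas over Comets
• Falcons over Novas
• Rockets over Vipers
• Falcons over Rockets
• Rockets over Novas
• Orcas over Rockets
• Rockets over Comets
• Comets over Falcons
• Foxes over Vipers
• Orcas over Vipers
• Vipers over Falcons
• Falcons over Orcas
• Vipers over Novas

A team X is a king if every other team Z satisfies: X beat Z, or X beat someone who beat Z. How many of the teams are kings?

Vipers cannot reach Foxes in two steps.
Comets cannot reach Foxes in two steps.
Falcons reaches everyone (king).
Novas cannot reach Rockets, Orcas, Foxes in two steps.
Rockets cannot reach Orcas in two steps.
Orcas reaches everyone (king).
Foxes reaches everyone (king).
Kings: Falcons, Orcas, Foxes — 3.

3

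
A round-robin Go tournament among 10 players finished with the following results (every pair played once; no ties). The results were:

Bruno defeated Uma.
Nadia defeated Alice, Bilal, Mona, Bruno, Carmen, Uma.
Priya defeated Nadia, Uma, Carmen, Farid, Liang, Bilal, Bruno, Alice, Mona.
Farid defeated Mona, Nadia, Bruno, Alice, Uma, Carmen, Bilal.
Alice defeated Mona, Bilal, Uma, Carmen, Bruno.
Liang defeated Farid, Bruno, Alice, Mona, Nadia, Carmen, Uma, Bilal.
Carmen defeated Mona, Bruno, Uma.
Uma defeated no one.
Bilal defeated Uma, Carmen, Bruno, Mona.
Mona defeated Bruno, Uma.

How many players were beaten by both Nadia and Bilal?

4

Nadia beat: Bruno, Bilal, Mona, Alice, Uma, Carmen.
Bilal beat: Bruno, Mona, Uma, Carmen.
Both beat: Bruno, Mona, Uma, Carmen — 4.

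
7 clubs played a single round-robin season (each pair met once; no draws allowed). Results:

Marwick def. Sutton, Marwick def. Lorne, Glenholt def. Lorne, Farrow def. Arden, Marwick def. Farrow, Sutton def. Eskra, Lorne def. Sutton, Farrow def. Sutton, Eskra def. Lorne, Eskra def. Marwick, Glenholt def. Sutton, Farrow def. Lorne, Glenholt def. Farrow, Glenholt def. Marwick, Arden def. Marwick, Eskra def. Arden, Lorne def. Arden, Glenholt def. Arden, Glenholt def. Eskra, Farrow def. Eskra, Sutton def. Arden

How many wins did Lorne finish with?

2

Lorne's results: beat Sutton, Arden; lost to Farrow, Glenholt, Marwick, Eskra.
That is 2 wins.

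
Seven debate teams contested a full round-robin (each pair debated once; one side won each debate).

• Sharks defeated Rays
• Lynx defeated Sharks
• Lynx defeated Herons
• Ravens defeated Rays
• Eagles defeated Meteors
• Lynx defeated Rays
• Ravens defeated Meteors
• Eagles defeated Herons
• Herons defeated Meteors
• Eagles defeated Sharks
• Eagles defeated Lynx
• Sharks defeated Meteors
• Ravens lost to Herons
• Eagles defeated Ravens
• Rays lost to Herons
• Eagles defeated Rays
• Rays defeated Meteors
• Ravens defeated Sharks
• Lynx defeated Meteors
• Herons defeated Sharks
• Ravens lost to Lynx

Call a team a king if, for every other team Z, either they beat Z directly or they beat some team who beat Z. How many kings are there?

Lynx cannot reach Eagles in two steps.
Rays cannot reach Lynx, Sharks, Ravens, Herons, Eagles in two steps.
Sharks cannot reach Lynx, Ravens, Herons, Eagles in two steps.
Ravens cannot reach Lynx, Herons, Eagles in two steps.
Herons cannot reach Lynx, Eagles in two steps.
Eagles reaches everyone (king).
Meteors cannot reach Lynx, Rays, Sharks, Ravens, Herons, Eagles in two steps.
Kings: Eagles — 1.

1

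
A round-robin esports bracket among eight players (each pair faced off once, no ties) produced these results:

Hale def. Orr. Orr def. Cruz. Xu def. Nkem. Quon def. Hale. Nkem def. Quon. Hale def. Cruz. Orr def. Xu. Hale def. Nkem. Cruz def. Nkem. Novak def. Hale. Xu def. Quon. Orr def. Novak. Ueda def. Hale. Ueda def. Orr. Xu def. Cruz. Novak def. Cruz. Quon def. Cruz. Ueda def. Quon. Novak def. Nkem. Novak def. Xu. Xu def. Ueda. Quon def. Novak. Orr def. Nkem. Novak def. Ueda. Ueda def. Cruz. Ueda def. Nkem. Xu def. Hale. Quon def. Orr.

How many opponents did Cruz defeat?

1

Cruz's results: beat Nkem; lost to Novak, Quon, Xu, Ueda, Hale, Orr.
That is 1 win.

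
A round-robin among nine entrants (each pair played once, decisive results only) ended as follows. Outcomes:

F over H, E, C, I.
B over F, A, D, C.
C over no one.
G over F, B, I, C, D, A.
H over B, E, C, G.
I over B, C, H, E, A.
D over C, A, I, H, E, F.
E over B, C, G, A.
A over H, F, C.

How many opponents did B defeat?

B's results: beat A, C, D, F; lost to E, G, H, I.
That is 4 wins.

4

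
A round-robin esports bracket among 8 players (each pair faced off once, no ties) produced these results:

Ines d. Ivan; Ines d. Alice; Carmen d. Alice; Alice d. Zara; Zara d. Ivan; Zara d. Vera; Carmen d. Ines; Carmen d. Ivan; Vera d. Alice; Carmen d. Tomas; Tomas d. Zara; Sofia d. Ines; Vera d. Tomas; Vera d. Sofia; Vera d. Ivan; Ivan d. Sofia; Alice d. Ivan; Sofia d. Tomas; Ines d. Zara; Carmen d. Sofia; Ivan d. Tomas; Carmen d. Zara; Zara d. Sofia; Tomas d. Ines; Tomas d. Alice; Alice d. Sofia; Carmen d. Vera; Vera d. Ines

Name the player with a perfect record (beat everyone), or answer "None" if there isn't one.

Carmen

Carmen has 7 wins out of 7 opponents — a perfect record.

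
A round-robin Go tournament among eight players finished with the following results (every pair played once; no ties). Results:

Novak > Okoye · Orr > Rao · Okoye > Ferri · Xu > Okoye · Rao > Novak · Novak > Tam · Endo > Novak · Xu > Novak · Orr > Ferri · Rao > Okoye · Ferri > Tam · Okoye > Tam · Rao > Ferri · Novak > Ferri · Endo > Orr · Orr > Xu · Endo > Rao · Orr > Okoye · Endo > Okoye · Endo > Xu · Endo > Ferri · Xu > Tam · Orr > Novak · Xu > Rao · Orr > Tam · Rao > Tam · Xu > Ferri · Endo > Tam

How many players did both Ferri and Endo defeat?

1

Ferri beat: Tam.
Endo beat: Xu, Novak, Rao, Ferri, Okoye, Tam, Orr.
Both beat: Tam — 1.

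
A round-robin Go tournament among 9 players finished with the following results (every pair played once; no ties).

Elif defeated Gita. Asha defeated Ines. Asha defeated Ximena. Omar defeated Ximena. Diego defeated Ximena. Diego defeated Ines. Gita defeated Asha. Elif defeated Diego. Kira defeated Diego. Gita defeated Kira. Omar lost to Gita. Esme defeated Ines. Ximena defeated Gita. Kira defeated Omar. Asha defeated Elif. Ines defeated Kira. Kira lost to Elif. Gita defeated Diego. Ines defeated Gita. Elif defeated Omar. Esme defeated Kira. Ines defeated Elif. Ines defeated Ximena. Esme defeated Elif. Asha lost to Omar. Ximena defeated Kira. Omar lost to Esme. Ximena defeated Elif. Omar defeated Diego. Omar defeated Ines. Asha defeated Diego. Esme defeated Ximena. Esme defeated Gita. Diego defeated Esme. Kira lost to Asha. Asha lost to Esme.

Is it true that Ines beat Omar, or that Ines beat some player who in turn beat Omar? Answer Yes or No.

Ines did not beat Omar directly.
Ines beat Gita, Elif, Ximena, Kira. Of those, Gita beat Omar.

Yes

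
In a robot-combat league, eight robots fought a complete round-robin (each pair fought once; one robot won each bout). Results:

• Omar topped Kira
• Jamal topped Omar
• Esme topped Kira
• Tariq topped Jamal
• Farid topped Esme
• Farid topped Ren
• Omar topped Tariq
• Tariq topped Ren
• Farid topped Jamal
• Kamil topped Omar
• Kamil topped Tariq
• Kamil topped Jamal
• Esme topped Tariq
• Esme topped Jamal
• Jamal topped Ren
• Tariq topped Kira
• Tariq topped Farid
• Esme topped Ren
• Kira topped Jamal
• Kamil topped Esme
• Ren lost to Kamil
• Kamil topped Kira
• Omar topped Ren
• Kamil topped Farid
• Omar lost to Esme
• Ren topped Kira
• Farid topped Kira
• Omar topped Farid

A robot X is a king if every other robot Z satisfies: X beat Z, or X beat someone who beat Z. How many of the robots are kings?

Kamil reaches everyone (king).
Omar cannot reach Kamil in two steps.
Kira cannot reach Kamil, Esme, Farid, Tariq in two steps.
Jamal cannot reach Kamil, Esme in two steps.
Esme cannot reach Kamil in two steps.
Farid cannot reach Kamil in two steps.
Ren cannot reach Kamil, Omar, Esme, Farid, Tariq in two steps.
Tariq cannot reach Kamil in two steps.
Kings: Kamil — 1.

1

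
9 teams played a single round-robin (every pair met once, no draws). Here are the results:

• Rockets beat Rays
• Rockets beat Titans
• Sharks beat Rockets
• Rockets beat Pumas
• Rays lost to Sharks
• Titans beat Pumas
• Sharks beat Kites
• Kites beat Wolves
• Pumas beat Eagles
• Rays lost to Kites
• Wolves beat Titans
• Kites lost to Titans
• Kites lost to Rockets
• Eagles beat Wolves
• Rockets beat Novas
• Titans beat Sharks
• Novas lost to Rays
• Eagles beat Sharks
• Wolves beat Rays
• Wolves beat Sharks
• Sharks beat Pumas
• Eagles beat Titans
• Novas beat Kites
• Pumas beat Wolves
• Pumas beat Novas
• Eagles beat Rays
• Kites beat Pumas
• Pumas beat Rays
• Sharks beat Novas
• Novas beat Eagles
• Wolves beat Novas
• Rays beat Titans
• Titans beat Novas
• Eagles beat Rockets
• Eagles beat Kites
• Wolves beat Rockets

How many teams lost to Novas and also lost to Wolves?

0

Novas beat: Kites, Eagles.
Wolves beat: Rockets, Rays, Novas, Sharks, Titans.
No one was beaten by both.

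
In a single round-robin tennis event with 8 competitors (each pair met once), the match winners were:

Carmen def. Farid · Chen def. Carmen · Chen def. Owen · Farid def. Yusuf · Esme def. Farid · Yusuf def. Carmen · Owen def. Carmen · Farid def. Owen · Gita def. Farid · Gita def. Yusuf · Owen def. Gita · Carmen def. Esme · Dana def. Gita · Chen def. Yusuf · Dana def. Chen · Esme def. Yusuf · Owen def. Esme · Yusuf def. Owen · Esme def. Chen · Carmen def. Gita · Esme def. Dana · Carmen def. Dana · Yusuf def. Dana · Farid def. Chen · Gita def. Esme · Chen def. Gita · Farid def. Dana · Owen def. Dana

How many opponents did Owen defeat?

Owen's results: beat Dana, Gita, Esme, Carmen; lost to Yusuf, Chen, Farid.
That is 4 wins.

4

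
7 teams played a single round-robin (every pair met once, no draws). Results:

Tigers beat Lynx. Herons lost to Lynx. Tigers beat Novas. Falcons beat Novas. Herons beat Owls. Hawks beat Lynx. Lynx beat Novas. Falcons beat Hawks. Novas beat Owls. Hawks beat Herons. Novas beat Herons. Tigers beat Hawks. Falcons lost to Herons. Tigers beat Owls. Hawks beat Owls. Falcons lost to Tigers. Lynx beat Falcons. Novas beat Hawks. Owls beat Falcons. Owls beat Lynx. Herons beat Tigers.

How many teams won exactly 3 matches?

Win totals: Novas 3, Hawks 3, Herons 3, Tigers 5, Falcons 2, Owls 2, Lynx 3.
Exactly 3: Novas, Hawks, Herons, Lynx — 4 teams.

4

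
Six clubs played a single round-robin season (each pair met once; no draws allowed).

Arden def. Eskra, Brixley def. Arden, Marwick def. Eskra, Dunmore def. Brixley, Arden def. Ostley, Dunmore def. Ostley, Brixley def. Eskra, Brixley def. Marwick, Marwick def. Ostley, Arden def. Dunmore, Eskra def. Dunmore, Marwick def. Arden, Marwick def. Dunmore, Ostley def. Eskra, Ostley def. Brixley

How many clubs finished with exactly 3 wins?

2

Win totals: Marwick 4, Arden 3, Eskra 1, Dunmore 2, Ostley 2, Brixley 3.
Exactly 3: Arden, Brixley — 2 clubs.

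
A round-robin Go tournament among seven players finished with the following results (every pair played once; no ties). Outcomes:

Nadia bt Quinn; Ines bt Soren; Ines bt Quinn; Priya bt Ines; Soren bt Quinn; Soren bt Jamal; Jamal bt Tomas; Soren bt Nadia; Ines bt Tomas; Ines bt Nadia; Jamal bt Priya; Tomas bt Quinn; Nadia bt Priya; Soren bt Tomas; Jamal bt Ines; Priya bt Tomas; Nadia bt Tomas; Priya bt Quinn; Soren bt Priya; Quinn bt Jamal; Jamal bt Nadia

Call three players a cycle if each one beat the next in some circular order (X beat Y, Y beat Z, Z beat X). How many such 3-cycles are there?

Win totals: Soren 5, Priya 3, Nadia 3, Ines 4, Tomas 1, Quinn 1, Jamal 4.
A player with w wins dominates both others in C(w,2) triples; summing gives 10 + 3 + 3 + 6 + 0 + 0 + 6 = 28 transitive triples.
Total triples C(7,3) = 35, so cyclic triples = 35 − 28 = 7.

7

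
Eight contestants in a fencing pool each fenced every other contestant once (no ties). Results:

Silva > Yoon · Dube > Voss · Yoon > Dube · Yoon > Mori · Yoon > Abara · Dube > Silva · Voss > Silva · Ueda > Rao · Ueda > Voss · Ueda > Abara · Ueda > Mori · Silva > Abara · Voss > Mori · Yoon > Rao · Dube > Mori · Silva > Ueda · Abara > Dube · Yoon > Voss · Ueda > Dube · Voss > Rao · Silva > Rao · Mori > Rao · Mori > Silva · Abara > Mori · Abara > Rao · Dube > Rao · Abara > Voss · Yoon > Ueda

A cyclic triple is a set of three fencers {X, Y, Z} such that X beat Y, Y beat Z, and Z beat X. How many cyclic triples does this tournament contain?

9

Win totals: Dube 4, Silva 4, Ueda 5, Yoon 6, Abara 4, Rao 0, Voss 3, Mori 2.
A fencer with w wins dominates both others in C(w,2) triples; summing gives 6 + 6 + 10 + 15 + 6 + 0 + 3 + 1 = 47 transitive triples.
Total triples C(8,3) = 56, so cyclic triples = 56 − 47 = 9.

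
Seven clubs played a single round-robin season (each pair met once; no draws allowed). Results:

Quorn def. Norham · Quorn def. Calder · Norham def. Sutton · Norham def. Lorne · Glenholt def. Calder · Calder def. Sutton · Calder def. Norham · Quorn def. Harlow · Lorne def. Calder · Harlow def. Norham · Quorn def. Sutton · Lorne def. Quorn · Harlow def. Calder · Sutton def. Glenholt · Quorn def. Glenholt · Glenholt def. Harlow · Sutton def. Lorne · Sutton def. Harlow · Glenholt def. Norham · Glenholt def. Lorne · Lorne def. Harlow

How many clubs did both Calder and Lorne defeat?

0

Calder beat: Norham, Sutton.
Lorne beat: Harlow, Quorn, Calder.
No one was beaten by both.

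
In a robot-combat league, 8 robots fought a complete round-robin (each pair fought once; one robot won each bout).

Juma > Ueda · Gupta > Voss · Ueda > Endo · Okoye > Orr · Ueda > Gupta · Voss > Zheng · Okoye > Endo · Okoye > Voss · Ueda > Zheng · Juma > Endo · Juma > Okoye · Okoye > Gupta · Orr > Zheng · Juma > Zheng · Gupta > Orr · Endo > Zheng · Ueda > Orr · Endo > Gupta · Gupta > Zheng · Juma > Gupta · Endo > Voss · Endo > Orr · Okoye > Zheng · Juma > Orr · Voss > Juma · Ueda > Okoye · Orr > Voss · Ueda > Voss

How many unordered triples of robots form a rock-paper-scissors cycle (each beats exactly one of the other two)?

5

Win totals: Okoye 5, Orr 2, Endo 4, Ueda 6, Gupta 3, Juma 6, Voss 2, Zheng 0.
A robot with w wins dominates both others in C(w,2) triples; summing gives 10 + 1 + 6 + 15 + 3 + 15 + 1 + 0 = 51 transitive triples.
Total triples C(8,3) = 56, so cyclic triples = 56 − 51 = 5.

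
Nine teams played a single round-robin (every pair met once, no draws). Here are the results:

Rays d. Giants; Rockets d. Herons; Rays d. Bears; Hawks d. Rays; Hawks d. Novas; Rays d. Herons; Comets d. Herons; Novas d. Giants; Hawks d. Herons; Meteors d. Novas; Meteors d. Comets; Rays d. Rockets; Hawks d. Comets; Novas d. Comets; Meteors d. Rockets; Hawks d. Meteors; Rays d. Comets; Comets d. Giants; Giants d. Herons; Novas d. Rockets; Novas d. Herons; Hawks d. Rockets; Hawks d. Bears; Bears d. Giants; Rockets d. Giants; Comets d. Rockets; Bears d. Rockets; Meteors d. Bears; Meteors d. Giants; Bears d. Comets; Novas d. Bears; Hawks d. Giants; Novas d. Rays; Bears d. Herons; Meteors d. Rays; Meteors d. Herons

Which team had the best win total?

Hawks

Win totals: Rockets 2, Meteors 7, Bears 4, Rays 5, Novas 6, Herons 0, Giants 1, Comets 3, Hawks 8.
Hawks leads with 8 wins (next highest: 7).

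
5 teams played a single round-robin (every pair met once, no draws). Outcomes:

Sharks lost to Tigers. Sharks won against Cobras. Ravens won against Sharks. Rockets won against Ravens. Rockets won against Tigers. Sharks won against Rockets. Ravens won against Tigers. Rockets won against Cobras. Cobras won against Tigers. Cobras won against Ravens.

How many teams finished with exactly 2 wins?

Win totals: Cobras 2, Ravens 2, Sharks 2, Rockets 3, Tigers 1.
Exactly 2: Cobras, Ravens, Sharks — 3 teams.

3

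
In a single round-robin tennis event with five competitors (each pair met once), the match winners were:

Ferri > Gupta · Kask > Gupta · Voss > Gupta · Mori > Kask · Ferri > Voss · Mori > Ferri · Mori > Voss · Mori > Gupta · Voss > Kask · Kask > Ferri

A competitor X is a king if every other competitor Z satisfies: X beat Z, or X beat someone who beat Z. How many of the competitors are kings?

Gupta cannot reach Ferri, Mori, Voss, Kask in two steps.
Ferri cannot reach Mori in two steps.
Mori reaches everyone (king).
Voss cannot reach Mori in two steps.
Kask cannot reach Mori in two steps.
Kings: Mori — 1.

1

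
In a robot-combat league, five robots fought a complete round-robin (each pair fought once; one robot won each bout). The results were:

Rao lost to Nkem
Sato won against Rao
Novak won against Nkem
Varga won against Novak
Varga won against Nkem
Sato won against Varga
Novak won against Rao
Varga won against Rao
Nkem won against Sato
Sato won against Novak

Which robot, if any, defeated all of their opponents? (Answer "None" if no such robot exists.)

Highest win total is Varga with 3 (out of 4 possible).
Varga lost to Sato, so no robot went undefeated.

None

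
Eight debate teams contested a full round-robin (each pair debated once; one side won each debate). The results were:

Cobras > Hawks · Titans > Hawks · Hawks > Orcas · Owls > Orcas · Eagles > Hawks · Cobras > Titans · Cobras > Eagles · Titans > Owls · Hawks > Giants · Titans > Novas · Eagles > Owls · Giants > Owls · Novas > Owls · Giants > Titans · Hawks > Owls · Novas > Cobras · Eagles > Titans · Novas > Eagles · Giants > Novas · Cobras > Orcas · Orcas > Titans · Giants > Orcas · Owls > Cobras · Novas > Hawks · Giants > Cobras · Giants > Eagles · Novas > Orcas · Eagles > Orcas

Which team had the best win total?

Giants

Win totals: Eagles 4, Orcas 1, Novas 5, Giants 6, Cobras 4, Titans 3, Hawks 3, Owls 2.
Giants leads with 6 wins (next highest: 5).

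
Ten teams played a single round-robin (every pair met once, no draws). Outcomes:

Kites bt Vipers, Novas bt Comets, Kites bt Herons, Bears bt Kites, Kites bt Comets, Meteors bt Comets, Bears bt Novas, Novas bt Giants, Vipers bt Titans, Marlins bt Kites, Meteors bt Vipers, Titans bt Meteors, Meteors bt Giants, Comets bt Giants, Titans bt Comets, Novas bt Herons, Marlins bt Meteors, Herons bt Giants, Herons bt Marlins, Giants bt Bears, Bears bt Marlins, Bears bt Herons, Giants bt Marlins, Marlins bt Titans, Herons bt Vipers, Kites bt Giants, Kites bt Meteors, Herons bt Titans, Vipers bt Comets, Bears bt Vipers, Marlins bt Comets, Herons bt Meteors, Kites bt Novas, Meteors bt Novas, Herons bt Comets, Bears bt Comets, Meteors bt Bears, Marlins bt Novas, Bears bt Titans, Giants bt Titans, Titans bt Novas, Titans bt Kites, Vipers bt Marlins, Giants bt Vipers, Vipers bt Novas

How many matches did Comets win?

1

Comets' results: beat Giants; lost to Vipers, Marlins, Titans, Kites, Herons, Novas, Meteors, Bears.
That is 1 win.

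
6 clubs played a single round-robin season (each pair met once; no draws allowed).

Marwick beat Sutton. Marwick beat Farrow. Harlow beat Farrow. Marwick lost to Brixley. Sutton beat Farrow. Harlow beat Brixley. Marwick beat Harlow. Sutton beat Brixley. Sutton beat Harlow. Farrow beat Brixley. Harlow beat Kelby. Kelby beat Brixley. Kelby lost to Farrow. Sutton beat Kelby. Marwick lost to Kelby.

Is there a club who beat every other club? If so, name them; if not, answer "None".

Highest win total is Sutton with 4 (out of 5 possible).
Sutton lost to Marwick, so no club went undefeated.

None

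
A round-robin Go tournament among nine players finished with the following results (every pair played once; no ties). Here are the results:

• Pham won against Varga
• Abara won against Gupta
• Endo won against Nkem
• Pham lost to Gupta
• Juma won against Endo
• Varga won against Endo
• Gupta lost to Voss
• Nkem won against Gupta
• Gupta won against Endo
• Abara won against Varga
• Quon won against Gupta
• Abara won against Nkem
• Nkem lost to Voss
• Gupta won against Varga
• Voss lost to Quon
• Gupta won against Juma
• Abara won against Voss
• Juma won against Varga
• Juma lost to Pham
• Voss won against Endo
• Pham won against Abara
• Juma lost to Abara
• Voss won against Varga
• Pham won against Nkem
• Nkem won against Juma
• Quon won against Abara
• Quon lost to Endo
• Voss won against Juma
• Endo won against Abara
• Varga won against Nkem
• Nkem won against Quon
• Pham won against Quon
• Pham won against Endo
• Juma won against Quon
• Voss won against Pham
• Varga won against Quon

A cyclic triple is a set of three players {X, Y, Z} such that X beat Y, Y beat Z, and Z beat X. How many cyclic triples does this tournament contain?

23

Win totals: Juma 3, Nkem 3, Quon 3, Pham 6, Voss 6, Abara 5, Gupta 4, Varga 3, Endo 3.
A player with w wins dominates both others in C(w,2) triples; summing gives 3 + 3 + 3 + 15 + 15 + 10 + 6 + 3 + 3 = 61 transitive triples.
Total triples C(9,3) = 84, so cyclic triples = 84 − 61 = 23.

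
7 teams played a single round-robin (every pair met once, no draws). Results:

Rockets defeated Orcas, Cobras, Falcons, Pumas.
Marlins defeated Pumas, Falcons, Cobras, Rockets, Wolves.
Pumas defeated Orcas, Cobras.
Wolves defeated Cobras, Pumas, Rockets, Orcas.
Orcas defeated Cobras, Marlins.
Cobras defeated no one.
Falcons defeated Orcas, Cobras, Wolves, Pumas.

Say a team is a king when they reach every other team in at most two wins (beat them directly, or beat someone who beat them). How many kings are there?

5

Wolves reaches everyone (king).
Falcons reaches everyone (king).
Cobras cannot reach Wolves, Falcons, Pumas, Marlins, Rockets, Orcas in two steps.
Pumas cannot reach Wolves, Falcons, Rockets in two steps.
Marlins reaches everyone (king).
Rockets reaches everyone (king).
Orcas reaches everyone (king).
Kings: Wolves, Falcons, Marlins, Rockets, Orcas — 5.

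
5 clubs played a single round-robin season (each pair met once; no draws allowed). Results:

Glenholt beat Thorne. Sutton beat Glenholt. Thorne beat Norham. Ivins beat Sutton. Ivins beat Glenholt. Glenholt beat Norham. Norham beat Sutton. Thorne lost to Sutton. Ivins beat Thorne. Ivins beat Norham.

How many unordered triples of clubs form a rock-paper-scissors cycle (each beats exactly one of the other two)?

Of the C(5,3) = 10 triples, the cyclic ones are: {Thorne, Sutton, Norham}; {Sutton, Norham, Glenholt}.
That is 2.

2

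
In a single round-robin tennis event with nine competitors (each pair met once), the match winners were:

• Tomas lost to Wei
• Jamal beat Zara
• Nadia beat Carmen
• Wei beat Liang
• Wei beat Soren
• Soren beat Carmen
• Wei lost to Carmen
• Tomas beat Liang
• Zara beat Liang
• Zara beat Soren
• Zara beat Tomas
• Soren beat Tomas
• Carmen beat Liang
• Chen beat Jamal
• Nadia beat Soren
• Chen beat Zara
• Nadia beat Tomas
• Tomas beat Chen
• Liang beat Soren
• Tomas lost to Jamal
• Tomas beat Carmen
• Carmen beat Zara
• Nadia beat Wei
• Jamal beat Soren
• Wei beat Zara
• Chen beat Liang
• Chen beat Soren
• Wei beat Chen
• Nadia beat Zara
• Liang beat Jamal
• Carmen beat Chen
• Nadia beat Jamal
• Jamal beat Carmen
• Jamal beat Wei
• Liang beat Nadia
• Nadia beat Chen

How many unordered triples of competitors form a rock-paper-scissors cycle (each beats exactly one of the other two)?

Win totals: Jamal 5, Chen 4, Soren 2, Carmen 4, Zara 3, Nadia 7, Wei 5, Liang 3, Tomas 3.
A competitor with w wins dominates both others in C(w,2) triples; summing gives 10 + 6 + 1 + 6 + 3 + 21 + 10 + 3 + 3 = 63 transitive triples.
Total triples C(9,3) = 84, so cyclic triples = 84 − 63 = 21.

21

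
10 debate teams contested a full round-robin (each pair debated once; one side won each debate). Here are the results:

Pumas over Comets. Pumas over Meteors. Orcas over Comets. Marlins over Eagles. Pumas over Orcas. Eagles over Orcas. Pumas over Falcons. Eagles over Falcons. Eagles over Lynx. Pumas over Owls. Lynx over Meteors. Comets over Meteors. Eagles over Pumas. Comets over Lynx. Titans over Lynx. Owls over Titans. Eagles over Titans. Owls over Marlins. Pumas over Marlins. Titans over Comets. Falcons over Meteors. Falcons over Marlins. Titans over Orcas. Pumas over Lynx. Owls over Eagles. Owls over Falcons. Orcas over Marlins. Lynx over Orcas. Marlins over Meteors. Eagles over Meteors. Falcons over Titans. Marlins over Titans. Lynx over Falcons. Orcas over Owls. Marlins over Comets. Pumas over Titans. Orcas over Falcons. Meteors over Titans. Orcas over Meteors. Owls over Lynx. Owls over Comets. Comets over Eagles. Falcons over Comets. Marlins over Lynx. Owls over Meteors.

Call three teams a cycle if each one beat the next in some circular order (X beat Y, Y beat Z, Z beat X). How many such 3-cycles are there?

21

Win totals: Orcas 5, Comets 3, Eagles 6, Pumas 8, Marlins 5, Falcons 4, Owls 7, Lynx 3, Titans 3, Meteors 1.
A team with w wins dominates both others in C(w,2) triples; summing gives 10 + 3 + 15 + 28 + 10 + 6 + 21 + 3 + 3 + 0 = 99 transitive triples.
Total triples C(10,3) = 120, so cyclic triples = 120 − 99 = 21.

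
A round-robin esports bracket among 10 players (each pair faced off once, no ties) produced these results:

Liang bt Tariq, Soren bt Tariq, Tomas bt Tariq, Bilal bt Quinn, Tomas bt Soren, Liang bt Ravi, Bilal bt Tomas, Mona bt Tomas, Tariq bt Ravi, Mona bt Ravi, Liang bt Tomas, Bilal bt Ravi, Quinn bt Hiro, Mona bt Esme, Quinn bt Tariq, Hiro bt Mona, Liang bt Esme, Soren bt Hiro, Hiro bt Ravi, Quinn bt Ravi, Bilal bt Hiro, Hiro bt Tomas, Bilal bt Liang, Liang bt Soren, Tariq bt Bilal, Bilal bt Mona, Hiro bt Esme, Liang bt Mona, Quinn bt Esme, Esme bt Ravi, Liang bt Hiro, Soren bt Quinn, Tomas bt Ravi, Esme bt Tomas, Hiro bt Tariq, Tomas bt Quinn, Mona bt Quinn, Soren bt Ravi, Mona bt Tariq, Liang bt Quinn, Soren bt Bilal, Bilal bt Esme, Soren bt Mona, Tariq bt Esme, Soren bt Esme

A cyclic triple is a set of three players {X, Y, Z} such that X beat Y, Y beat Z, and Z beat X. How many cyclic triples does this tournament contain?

Win totals: Mona 5, Esme 2, Tariq 3, Tomas 4, Ravi 0, Bilal 7, Hiro 5, Quinn 4, Soren 7, Liang 8.
A player with w wins dominates both others in C(w,2) triples; summing gives 10 + 1 + 3 + 6 + 0 + 21 + 10 + 6 + 21 + 28 = 106 transitive triples.
Total triples C(10,3) = 120, so cyclic triples = 120 − 106 = 14.

14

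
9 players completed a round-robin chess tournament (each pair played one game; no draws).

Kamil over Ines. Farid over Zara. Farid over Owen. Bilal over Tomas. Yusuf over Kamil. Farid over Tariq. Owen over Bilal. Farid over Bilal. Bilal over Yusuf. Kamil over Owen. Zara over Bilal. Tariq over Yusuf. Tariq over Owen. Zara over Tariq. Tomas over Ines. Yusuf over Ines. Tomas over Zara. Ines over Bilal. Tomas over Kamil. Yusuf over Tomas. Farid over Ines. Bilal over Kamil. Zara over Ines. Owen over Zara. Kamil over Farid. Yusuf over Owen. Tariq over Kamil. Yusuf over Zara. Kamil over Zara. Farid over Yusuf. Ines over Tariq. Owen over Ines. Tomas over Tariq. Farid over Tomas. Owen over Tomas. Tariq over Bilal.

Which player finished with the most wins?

Farid

Win totals: Kamil 4, Tomas 4, Owen 4, Bilal 3, Zara 3, Farid 7, Ines 2, Tariq 4, Yusuf 5.
Farid leads with 7 wins (next highest: 5).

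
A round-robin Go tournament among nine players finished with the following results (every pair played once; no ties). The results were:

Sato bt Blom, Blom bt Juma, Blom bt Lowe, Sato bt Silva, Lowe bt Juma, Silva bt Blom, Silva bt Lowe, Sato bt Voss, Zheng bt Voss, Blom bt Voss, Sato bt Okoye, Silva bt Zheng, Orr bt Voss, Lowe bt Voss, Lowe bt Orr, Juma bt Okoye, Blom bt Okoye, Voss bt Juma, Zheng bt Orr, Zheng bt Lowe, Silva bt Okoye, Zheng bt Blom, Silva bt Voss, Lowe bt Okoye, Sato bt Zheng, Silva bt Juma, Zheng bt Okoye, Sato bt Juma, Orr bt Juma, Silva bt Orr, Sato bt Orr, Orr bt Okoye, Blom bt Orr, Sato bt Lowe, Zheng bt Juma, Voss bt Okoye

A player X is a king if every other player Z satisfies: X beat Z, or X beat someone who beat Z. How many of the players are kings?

1

Silva cannot reach Sato in two steps.
Zheng cannot reach Silva, Sato in two steps.
Blom cannot reach Silva, Zheng, Sato in two steps.
Lowe cannot reach Silva, Zheng, Blom, Sato in two steps.
Okoye cannot reach Silva, Zheng, Blom, Lowe, Juma, Voss, Orr, Sato in two steps.
Juma cannot reach Silva, Zheng, Blom, Lowe, Voss, Orr, Sato in two steps.
Voss cannot reach Silva, Zheng, Blom, Lowe, Orr, Sato in two steps.
Orr cannot reach Silva, Zheng, Blom, Lowe, Sato in two steps.
Sato reaches everyone (king).
Kings: Sato — 1.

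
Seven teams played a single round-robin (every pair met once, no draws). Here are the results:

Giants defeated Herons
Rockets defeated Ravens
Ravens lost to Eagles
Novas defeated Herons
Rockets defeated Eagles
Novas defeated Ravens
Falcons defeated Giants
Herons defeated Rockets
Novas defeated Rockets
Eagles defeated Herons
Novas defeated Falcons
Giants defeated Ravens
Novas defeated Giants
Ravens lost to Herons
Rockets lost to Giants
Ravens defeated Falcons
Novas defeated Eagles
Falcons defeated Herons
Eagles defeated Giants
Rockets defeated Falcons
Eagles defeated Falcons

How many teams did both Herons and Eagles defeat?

Herons beat: Rockets, Ravens.
Eagles beat: Giants, Falcons, Herons, Ravens.
Both beat: Ravens — 1.

1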